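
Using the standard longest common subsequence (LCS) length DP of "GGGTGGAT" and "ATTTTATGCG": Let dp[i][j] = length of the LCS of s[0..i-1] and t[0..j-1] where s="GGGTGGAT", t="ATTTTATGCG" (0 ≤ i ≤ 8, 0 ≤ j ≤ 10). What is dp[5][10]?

2

   ''  A  T  T  T  T  A  T  G  C  G
''  0  0  0  0  0  0  0  0  0  0  0
 G  0  0  0  0  0  0  0  0  1  1  1
 G  0  0  0  0  0  0  0  0  1  1  2
 G  0  0  0  0  0  0  0  0  1  1  2
 T  0  0  1  1  1  1  1  1  1  1  2
 G  0  0  1  1  1  1  1  1  2  2  2
 G  0  0  1  1  1  1  1  1  2  2  3
 A  0  1  1  1  1  1  2  2  2  2  3
 T  0  1  2  2  2  2  2  3  3  3  3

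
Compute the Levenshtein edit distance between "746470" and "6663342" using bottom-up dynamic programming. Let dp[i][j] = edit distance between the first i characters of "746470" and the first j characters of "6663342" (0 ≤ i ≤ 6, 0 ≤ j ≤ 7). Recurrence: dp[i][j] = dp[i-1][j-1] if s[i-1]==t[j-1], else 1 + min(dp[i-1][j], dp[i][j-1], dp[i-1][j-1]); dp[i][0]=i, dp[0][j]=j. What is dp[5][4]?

4

   ''  6  6  6  3  3  4  2
''  0  1  2  3  4  5  6  7
 7  1  1  2  3  4  5  6  7
 4  2  2  2  3  4  5  5  6
 6  3  2  2  2  3  4  5  6
 4  4  3  3  3  3  4  4  5
 7  5  4  4  4  4  4  5  5
 0  6  5  5  5  5  5  5  6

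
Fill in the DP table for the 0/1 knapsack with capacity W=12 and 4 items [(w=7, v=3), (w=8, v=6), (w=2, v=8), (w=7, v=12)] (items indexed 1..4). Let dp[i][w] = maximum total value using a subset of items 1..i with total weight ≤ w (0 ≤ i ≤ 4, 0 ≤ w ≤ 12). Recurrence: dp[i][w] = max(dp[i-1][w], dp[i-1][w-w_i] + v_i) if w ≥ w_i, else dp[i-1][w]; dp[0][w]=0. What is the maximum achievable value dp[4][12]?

i\w   0   1   2   3   4   5   6   7   8   9  10  11  12
  0   0   0   0   0   0   0   0   0   0   0   0   0   0
  1   0   0   0   0   0   0   0   3   3   3   3   3   3
  2   0   0   0   0   0   0   0   3   6   6   6   6   6
  3   0   0   8   8   8   8   8   8   8  11  14  14  14
  4   0   0   8   8   8   8   8  12  12  20  20  20  20

20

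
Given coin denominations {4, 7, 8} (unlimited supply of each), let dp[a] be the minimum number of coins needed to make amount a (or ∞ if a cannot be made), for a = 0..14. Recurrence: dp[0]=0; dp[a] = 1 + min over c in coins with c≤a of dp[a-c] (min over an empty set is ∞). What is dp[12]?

 a  0  1  2  3  4  5  6  7  8  9 10 11 12 13 14
dp  0  -  -  -  1  -  -  1  1  -  -  2  2  -  2
(- denotes ∞ / unreachable)

2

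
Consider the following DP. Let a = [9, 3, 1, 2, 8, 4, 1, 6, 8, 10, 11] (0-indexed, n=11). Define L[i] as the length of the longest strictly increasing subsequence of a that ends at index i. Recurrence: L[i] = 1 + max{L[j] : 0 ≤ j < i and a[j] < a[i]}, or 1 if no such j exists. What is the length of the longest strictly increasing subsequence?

7

   i    0    1    2    3    4    5    6    7    8    9   10
a[i]    9    3    1    2    8    4    1    6    8   10   11
L[i]    1    1    1    2    3    3    1    4    5    6    7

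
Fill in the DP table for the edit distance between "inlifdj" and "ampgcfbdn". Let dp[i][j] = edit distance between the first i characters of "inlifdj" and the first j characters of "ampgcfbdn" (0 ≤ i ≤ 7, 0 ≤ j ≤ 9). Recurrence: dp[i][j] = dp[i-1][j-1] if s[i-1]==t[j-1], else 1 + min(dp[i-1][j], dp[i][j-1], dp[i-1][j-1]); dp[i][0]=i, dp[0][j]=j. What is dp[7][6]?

   ''  a  m  p  g  c  f  b  d  n
''  0  1  2  3  4  5  6  7  8  9
 i  1  1  2  3  4  5  6  7  8  9
 n  2  2  2  3  4  5  6  7  8  8
 l  3  3  3  3  4  5  6  7  8  9
 i  4  4  4  4  4  5  6  7  8  9
 f  5  5  5  5  5  5  5  6  7  8
 d  6  6  6  6  6  6  6  6  6  7
 j  7  7  7  7  7  7  7  7  7  7

7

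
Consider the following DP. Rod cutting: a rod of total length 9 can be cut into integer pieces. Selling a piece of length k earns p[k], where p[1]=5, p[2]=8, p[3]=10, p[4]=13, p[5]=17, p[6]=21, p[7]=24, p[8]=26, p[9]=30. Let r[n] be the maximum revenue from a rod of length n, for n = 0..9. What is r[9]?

   n    0    1    2    3    4    5    6    7    8    9
r[n]    0    5   10   15   20   25   30   35   40   45

45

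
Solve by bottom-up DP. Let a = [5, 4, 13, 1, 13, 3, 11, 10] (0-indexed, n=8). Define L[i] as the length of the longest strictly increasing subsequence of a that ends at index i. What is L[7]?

3

   i    0    1    2    3    4    5    6    7
a[i]    5    4   13    1   13    3   11   10
L[i]    1    1    2    1    2    2    3    3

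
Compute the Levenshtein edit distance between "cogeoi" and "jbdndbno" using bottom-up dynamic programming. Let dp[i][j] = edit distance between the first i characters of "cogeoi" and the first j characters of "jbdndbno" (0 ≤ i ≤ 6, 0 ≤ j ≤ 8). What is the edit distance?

8

   ''  j  b  d  n  d  b  n  o
''  0  1  2  3  4  5  6  7  8
 c  1  1  2  3  4  5  6  7  8
 o  2  2  2  3  4  5  6  7  7
 g  3  3  3  3  4  5  6  7  8
 e  4  4  4  4  4  5  6  7  8
 o  5  5  5  5  5  5  6  7  7
 i  6  6  6  6  6  6  6  7  8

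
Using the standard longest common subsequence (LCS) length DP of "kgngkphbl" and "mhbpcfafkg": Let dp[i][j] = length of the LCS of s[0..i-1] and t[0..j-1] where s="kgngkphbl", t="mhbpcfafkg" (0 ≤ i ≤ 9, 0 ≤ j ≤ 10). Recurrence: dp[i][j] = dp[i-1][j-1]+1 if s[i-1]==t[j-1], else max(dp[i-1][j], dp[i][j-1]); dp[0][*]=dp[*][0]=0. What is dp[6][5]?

1

   ''  m  h  b  p  c  f  a  f  k  g
''  0  0  0  0  0  0  0  0  0  0  0
 k  0  0  0  0  0  0  0  0  0  1  1
 g  0  0  0  0  0  0  0  0  0  1  2
 n  0  0  0  0  0  0  0  0  0  1  2
 g  0  0  0  0  0  0  0  0  0  1  2
 k  0  0  0  0  0  0  0  0  0  1  2
 p  0  0  0  0  1  1  1  1  1  1  2
 h  0  0  1  1  1  1  1  1  1  1  2
 b  0  0  1  2  2  2  2  2  2  2  2
 l  0  0  1  2  2  2  2  2  2  2  2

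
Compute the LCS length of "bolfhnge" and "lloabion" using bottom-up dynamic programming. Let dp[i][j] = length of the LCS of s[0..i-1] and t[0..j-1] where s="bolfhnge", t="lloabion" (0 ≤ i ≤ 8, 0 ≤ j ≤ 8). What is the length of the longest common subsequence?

3

   ''  l  l  o  a  b  i  o  n
''  0  0  0  0  0  0  0  0  0
 b  0  0  0  0  0  1  1  1  1
 o  0  0  0  1  1  1  1  2  2
 l  0  1  1  1  1  1  1  2  2
 f  0  1  1  1  1  1  1  2  2
 h  0  1  1  1  1  1  1  2  2
 n  0  1  1  1  1  1  1  2  3
 g  0  1  1  1  1  1  1  2  3
 e  0  1  1  1  1  1  1  2  3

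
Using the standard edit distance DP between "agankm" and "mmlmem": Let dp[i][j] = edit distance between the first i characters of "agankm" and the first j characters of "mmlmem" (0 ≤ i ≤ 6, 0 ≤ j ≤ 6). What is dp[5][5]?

   ''  m  m  l  m  e  m
''  0  1  2  3  4  5  6
 a  1  1  2  3  4  5  6
 g  2  2  2  3  4  5  6
 a  3  3  3  3  4  5  6
 n  4  4  4  4  4  5  6
 k  5  5  5  5  5  5  6
 m  6  5  5  6  5  6  5

5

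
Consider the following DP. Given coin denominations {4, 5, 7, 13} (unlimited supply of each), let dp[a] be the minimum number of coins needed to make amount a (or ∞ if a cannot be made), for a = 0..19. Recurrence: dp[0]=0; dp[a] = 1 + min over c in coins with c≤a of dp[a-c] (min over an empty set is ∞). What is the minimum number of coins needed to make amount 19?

3

 a  0  1  2  3  4  5  6  7  8  9 10 11 12 13 14 15 16 17 18 19
dp  0  -  -  -  1  1  -  1  2  2  2  2  2  1  2  3  3  2  2  3
(- denotes ∞ / unreachable)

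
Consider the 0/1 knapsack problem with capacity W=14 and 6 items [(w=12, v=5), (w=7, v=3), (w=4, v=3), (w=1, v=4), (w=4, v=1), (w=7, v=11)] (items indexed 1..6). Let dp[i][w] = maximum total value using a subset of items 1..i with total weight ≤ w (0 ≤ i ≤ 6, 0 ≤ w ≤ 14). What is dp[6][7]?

11

i\w   0   1   2   3   4   5   6   7   8   9  10  11  12  13  14
  0   0   0   0   0   0   0   0   0   0   0   0   0   0   0   0
  1   0   0   0   0   0   0   0   0   0   0   0   0   5   5   5
  2   0   0   0   0   0   0   0   3   3   3   3   3   5   5   5
  3   0   0   0   0   3   3   3   3   3   3   3   6   6   6   6
  4   0   4   4   4   4   7   7   7   7   7   7   7  10  10  10
  5   0   4   4   4   4   7   7   7   7   8   8   8  10  10  10
  6   0   4   4   4   4   7   7  11  15  15  15  15  18  18  18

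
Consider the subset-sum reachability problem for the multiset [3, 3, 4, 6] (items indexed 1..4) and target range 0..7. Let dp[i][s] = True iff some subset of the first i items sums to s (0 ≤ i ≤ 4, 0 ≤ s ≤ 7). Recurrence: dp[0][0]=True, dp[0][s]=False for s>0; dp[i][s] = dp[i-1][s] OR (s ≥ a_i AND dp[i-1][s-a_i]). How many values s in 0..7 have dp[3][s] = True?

5

i\s   0   1   2   3   4   5   6   7
  0   T   F   F   F   F   F   F   F
  1   T   F   F   T   F   F   F   F
  2   T   F   F   T   F   F   T   F
  3   T   F   F   T   T   F   T   T
  4   T   F   F   T   T   F   T   T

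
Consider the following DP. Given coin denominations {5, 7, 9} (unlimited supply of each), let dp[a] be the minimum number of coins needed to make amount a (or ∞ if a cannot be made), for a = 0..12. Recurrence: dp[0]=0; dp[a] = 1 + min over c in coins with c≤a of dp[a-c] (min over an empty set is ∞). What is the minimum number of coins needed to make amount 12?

 a  0  1  2  3  4  5  6  7  8  9 10 11 12
dp  0  -  -  -  -  1  -  1  -  1  2  -  2
(- denotes ∞ / unreachable)

2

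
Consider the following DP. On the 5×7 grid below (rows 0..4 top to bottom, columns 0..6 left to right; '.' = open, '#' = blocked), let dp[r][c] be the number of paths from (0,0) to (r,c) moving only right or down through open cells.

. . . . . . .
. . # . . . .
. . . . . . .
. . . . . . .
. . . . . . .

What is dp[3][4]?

17

r\c   0   1   2   3   4   5   6
  0   1   1   1   1   1   1   1
  1   1   2   0   1   2   3   4
  2   1   3   3   4   6   9  13
  3   1   4   7  11  17  26  39
  4   1   5  12  23  40  66 105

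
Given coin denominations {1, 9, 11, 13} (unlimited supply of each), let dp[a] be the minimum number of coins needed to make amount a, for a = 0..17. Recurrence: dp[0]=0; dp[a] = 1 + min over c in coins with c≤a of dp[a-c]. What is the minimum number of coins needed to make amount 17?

 a  0  1  2  3  4  5  6  7  8  9 10 11 12 13 14 15 16 17
dp  0  1  2  3  4  5  6  7  8  1  2  1  2  1  2  3  4  5

5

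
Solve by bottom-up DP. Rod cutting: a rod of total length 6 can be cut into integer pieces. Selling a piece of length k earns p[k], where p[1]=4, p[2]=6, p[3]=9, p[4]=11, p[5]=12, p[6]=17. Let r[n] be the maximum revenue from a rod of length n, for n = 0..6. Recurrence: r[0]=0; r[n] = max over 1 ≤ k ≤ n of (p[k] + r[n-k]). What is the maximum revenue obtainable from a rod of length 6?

   n    0    1    2    3    4    5    6
r[n]    0    4    8   12   16   20   24

24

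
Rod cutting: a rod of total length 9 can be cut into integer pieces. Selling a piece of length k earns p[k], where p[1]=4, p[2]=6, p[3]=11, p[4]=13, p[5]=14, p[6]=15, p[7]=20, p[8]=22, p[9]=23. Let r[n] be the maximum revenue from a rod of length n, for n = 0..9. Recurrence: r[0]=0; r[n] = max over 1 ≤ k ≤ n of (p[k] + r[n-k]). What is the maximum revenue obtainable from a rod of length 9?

36

   n    0    1    2    3    4    5    6    7    8    9
r[n]    0    4    8   12   16   20   24   28   32   36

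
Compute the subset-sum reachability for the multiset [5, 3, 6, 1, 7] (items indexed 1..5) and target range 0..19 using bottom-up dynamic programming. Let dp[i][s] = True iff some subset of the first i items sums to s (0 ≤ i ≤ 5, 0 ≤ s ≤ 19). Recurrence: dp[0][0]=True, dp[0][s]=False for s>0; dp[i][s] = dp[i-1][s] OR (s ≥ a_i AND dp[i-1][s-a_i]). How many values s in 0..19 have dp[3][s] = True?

i\s   0   1   2   3   4   5   6   7   8   9  10  11  12  13  14  15  16  17  18  19
  0   T   F   F   F   F   F   F   F   F   F   F   F   F   F   F   F   F   F   F   F
  1   T   F   F   F   F   T   F   F   F   F   F   F   F   F   F   F   F   F   F   F
  2   T   F   F   T   F   T   F   F   T   F   F   F   F   F   F   F   F   F   F   F
  3   T   F   F   T   F   T   T   F   T   T   F   T   F   F   T   F   F   F   F   F
  4   T   T   F   T   T   T   T   T   T   T   T   T   T   F   T   T   F   F   F   F
  5   T   T   F   T   T   T   T   T   T   T   T   T   T   T   T   T   T   T   T   T

8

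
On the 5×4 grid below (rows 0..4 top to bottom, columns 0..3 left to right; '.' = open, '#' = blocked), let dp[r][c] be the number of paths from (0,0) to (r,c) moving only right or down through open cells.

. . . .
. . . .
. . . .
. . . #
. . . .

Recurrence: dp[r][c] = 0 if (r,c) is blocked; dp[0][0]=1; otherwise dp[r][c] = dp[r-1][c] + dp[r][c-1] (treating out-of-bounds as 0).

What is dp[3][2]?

10

r\c   0   1   2   3
  0   1   1   1   1
  1   1   2   3   4
  2   1   3   6  10
  3   1   4  10   0
  4   1   5  15  15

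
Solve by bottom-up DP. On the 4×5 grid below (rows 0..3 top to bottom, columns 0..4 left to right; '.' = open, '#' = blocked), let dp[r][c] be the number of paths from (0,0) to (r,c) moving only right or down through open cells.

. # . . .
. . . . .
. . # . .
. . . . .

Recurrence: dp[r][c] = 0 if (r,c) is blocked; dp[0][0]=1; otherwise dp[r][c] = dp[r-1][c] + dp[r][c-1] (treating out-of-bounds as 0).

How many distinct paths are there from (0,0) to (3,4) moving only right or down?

6

r\c   0   1   2   3   4
  0   1   0   0   0   0
  1   1   1   1   1   1
  2   1   2   0   1   2
  3   1   3   3   4   6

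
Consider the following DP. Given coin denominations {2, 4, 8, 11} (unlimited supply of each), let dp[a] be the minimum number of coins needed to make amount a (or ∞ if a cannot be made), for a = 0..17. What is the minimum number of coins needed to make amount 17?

3

 a  0  1  2  3  4  5  6  7  8  9 10 11 12 13 14 15 16 17
dp  0  -  1  -  1  -  2  -  1  -  2  1  2  2  3  2  2  3
(- denotes ∞ / unreachable)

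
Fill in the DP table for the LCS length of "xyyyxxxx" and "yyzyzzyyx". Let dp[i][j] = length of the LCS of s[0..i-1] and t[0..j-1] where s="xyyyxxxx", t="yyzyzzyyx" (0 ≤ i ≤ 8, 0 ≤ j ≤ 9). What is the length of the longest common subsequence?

4

   ''  y  y  z  y  z  z  y  y  x
''  0  0  0  0  0  0  0  0  0  0
 x  0  0  0  0  0  0  0  0  0  1
 y  0  1  1  1  1  1  1  1  1  1
 y  0  1  2  2  2  2  2  2  2  2
 y  0  1  2  2  3  3  3  3  3  3
 x  0  1  2  2  3  3  3  3  3  4
 x  0  1  2  2  3  3  3  3  3  4
 x  0  1  2  2  3  3  3  3  3  4
 x  0  1  2  2  3  3  3  3  3  4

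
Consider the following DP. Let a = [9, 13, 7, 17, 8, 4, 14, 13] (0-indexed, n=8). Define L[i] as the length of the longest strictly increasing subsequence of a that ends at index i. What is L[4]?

   i    0    1    2    3    4    5    6    7
a[i]    9   13    7   17    8    4   14   13
L[i]    1    2    1    3    2    1    3    3

2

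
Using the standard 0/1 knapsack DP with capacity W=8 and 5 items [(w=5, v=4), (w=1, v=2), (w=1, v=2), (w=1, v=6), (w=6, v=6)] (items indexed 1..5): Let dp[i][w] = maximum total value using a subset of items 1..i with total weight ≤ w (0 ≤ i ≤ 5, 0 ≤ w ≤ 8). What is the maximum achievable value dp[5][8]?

i\w   0   1   2   3   4   5   6   7   8
  0   0   0   0   0   0   0   0   0   0
  1   0   0   0   0   0   4   4   4   4
  2   0   2   2   2   2   4   6   6   6
  3   0   2   4   4   4   4   6   8   8
  4   0   6   8  10  10  10  10  12  14
  5   0   6   8  10  10  10  10  12  14

14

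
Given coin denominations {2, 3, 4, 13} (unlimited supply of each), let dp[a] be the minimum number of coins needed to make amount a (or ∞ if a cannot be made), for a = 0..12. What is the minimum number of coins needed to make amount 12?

3

 a  0  1  2  3  4  5  6  7  8  9 10 11 12
dp  0  -  1  1  1  2  2  2  2  3  3  3  3
(- denotes ∞ / unreachable)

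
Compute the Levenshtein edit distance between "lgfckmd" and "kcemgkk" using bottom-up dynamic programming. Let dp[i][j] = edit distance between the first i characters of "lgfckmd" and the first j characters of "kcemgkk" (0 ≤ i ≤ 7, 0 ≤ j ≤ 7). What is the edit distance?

   ''  k  c  e  m  g  k  k
''  0  1  2  3  4  5  6  7
 l  1  1  2  3  4  5  6  7
 g  2  2  2  3  4  4  5  6
 f  3  3  3  3  4  5  5  6
 c  4  4  3  4  4  5  6  6
 k  5  4  4  4  5  5  5  6
 m  6  5  5  5  4  5  6  6
 d  7  6  6  6  5  5  6  7

7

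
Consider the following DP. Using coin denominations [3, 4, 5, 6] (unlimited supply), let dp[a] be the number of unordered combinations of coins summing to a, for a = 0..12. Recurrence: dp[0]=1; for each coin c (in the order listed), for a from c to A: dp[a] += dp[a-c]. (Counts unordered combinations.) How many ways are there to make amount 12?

after  coin     0     1     2     3     4     5     6     7     8     9    10    11    12
          3     1     0     0     1     0     0     1     0     0     1     0     0     1
          4     1     0     0     1     1     0     1     1     1     1     1     1     2
          5     1     0     0     1     1     1     1     1     2     2     2     2     3
          6     1     0     0     1     1     1     2     1     2     3     3     3     5

5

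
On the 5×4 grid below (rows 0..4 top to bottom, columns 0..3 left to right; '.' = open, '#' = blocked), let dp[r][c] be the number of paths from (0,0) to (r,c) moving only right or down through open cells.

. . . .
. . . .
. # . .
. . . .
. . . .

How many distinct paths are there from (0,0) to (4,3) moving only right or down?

17

r\c   0   1   2   3
  0   1   1   1   1
  1   1   2   3   4
  2   1   0   3   7
  3   1   1   4  11
  4   1   2   6  17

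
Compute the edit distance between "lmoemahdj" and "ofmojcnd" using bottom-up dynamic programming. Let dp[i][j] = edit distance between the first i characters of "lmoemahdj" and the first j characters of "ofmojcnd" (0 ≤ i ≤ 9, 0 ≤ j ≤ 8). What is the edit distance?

   ''  o  f  m  o  j  c  n  d
''  0  1  2  3  4  5  6  7  8
 l  1  1  2  3  4  5  6  7  8
 m  2  2  2  2  3  4  5  6  7
 o  3  2  3  3  2  3  4  5  6
 e  4  3  3  4  3  3  4  5  6
 m  5  4  4  3  4  4  4  5  6
 a  6  5  5  4  4  5  5  5  6
 h  7  6  6  5  5  5  6  6  6
 d  8  7  7  6  6  6  6  7  6
 j  9  8  8  7  7  6  7  7  7

7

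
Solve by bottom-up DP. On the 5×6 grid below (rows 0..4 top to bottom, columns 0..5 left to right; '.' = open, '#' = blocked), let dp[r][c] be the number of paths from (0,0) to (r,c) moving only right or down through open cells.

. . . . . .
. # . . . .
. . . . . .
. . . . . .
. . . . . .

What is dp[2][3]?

4

r\c   0   1   2   3   4   5
  0   1   1   1   1   1   1
  1   1   0   1   2   3   4
  2   1   1   2   4   7  11
  3   1   2   4   8  15  26
  4   1   3   7  15  30  56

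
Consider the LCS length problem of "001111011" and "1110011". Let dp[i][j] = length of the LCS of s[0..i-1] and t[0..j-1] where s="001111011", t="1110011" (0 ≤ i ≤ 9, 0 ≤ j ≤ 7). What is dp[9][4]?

   ''  1  1  1  0  0  1  1
''  0  0  0  0  0  0  0  0
 0  0  0  0  0  1  1  1  1
 0  0  0  0  0  1  2  2  2
 1  0  1  1  1  1  2  3  3
 1  0  1  2  2  2  2  3  4
 1  0  1  2  3  3  3  3  4
 1  0  1  2  3  3  3  4  4
 0  0  1  2  3  4  4  4  4
 1  0  1  2  3  4  4  5  5
 1  0  1  2  3  4  4  5  6

4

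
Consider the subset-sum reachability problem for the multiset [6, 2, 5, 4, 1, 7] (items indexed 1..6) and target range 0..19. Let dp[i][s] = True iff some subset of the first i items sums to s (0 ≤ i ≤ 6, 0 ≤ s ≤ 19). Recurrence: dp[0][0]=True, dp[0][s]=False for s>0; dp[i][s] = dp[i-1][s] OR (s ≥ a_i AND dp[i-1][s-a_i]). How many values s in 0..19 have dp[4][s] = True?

14

i\s   0   1   2   3   4   5   6   7   8   9  10  11  12  13  14  15  16  17  18  19
  0   T   F   F   F   F   F   F   F   F   F   F   F   F   F   F   F   F   F   F   F
  1   T   F   F   F   F   F   T   F   F   F   F   F   F   F   F   F   F   F   F   F
  2   T   F   T   F   F   F   T   F   T   F   F   F   F   F   F   F   F   F   F   F
  3   T   F   T   F   F   T   T   T   T   F   F   T   F   T   F   F   F   F   F   F
  4   T   F   T   F   T   T   T   T   T   T   T   T   T   T   F   T   F   T   F   F
  5   T   T   T   T   T   T   T   T   T   T   T   T   T   T   T   T   T   T   T   F
  6   T   T   T   T   T   T   T   T   T   T   T   T   T   T   T   T   T   T   T   T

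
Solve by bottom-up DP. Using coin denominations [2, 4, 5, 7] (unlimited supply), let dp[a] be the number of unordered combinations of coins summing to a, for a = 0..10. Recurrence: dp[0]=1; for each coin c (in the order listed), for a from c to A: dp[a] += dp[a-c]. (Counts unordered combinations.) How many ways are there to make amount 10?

4

after  coin     0     1     2     3     4     5     6     7     8     9    10
          2     1     0     1     0     1     0     1     0     1     0     1
          4     1     0     1     0     2     0     2     0     3     0     3
          5     1     0     1     0     2     1     2     1     3     2     4
          7     1     0     1     0     2     1     2     2     3     3     4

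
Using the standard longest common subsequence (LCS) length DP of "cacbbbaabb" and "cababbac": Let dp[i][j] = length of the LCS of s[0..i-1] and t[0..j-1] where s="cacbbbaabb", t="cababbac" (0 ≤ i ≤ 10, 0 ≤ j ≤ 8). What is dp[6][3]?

3

   ''  c  a  b  a  b  b  a  c
''  0  0  0  0  0  0  0  0  0
 c  0  1  1  1  1  1  1  1  1
 a  0  1  2  2  2  2  2  2  2
 c  0  1  2  2  2  2  2  2  3
 b  0  1  2  3  3  3  3  3  3
 b  0  1  2  3  3  4  4  4  4
 b  0  1  2  3  3  4  5  5  5
 a  0  1  2  3  4  4  5  6  6
 a  0  1  2  3  4  4  5  6  6
 b  0  1  2  3  4  5  5  6  6
 b  0  1  2  3  4  5  6  6  6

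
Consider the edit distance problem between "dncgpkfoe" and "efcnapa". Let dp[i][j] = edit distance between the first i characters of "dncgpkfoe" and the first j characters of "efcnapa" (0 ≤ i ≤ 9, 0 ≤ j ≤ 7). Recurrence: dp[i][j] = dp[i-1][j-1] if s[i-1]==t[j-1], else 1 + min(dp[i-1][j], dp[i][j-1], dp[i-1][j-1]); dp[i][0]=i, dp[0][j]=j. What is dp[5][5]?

4

   ''  e  f  c  n  a  p  a
''  0  1  2  3  4  5  6  7
 d  1  1  2  3  4  5  6  7
 n  2  2  2  3  3  4  5  6
 c  3  3  3  2  3  4  5  6
 g  4  4  4  3  3  4  5  6
 p  5  5  5  4  4  4  4  5
 k  6  6  6  5  5  5  5  5
 f  7  7  6  6  6  6  6  6
 o  8  8  7  7  7  7  7  7
 e  9  8  8  8  8  8  8  8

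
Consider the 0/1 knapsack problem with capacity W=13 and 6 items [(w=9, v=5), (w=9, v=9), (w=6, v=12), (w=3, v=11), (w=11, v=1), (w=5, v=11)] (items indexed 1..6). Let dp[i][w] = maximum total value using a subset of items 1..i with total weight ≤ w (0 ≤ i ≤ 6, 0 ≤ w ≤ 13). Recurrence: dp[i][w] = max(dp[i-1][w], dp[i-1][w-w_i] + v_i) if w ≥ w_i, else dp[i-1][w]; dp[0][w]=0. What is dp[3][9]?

i\w   0   1   2   3   4   5   6   7   8   9  10  11  12  13
  0   0   0   0   0   0   0   0   0   0   0   0   0   0   0
  1   0   0   0   0   0   0   0   0   0   5   5   5   5   5
  2   0   0   0   0   0   0   0   0   0   9   9   9   9   9
  3   0   0   0   0   0   0  12  12  12  12  12  12  12  12
  4   0   0   0  11  11  11  12  12  12  23  23  23  23  23
  5   0   0   0  11  11  11  12  12  12  23  23  23  23  23
  6   0   0   0  11  11  11  12  12  22  23  23  23  23  23

12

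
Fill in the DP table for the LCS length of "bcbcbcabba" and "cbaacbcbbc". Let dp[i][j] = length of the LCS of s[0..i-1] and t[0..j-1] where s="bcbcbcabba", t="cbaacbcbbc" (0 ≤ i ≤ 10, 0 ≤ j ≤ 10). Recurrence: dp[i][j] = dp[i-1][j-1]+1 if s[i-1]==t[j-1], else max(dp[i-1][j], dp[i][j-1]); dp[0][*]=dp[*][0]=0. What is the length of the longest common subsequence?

   ''  c  b  a  a  c  b  c  b  b  c
''  0  0  0  0  0  0  0  0  0  0  0
 b  0  0  1  1  1  1  1  1  1  1  1
 c  0  1  1  1  1  2  2  2  2  2  2
 b  0  1  2  2  2  2  3  3  3  3  3
 c  0  1  2  2  2  3  3  4  4  4  4
 b  0  1  2  2  2  3  4  4  5  5  5
 c  0  1  2  2  2  3  4  5  5  5  6
 a  0  1  2  3  3  3  4  5  5  5  6
 b  0  1  2  3  3  3  4  5  6  6  6
 b  0  1  2  3  3  3  4  5  6  7  7
 a  0  1  2  3  4  4  4  5  6  7  7

7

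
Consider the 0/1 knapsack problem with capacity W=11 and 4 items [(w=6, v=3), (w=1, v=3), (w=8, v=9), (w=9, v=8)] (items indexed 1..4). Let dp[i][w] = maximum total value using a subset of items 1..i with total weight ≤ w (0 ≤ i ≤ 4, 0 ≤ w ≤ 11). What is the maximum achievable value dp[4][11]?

12

i\w   0   1   2   3   4   5   6   7   8   9  10  11
  0   0   0   0   0   0   0   0   0   0   0   0   0
  1   0   0   0   0   0   0   3   3   3   3   3   3
  2   0   3   3   3   3   3   3   6   6   6   6   6
  3   0   3   3   3   3   3   3   6   9  12  12  12
  4   0   3   3   3   3   3   3   6   9  12  12  12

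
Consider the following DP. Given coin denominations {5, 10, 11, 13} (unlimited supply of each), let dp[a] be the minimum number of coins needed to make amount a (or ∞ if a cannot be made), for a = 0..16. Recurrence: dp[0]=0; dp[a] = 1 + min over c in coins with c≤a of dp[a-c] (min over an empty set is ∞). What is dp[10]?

1

 a  0  1  2  3  4  5  6  7  8  9 10 11 12 13 14 15 16
dp  0  -  -  -  -  1  -  -  -  -  1  1  -  1  -  2  2
(- denotes ∞ / unreachable)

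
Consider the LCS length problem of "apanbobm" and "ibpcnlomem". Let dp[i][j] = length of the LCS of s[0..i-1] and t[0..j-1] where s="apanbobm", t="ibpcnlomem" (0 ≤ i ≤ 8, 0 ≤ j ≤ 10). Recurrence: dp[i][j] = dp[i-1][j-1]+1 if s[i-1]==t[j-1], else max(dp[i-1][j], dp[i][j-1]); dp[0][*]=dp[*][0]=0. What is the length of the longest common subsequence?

   ''  i  b  p  c  n  l  o  m  e  m
''  0  0  0  0  0  0  0  0  0  0  0
 a  0  0  0  0  0  0  0  0  0  0  0
 p  0  0  0  1  1  1  1  1  1  1  1
 a  0  0  0  1  1  1  1  1  1  1  1
 n  0  0  0  1  1  2  2  2  2  2  2
 b  0  0  1  1  1  2  2  2  2  2  2
 o  0  0  1  1  1  2  2  3  3  3  3
 b  0  0  1  1  1  2  2  3  3  3  3
 m  0  0  1  1  1  2  2  3  4  4  4

4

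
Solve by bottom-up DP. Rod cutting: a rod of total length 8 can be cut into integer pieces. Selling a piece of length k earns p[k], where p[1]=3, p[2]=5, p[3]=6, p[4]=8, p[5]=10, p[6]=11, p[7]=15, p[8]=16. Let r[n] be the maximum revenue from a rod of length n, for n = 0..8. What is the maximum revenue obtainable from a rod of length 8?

   n    0    1    2    3    4    5    6    7    8
r[n]    0    3    6    9   12   15   18   21   24

24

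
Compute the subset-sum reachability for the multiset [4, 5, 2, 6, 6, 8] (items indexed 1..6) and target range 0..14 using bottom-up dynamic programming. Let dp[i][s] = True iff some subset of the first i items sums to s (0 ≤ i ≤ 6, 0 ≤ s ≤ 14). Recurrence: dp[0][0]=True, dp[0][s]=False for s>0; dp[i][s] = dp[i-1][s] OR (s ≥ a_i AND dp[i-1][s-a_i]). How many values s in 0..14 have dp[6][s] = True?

i\s   0   1   2   3   4   5   6   7   8   9  10  11  12  13  14
  0   T   F   F   F   F   F   F   F   F   F   F   F   F   F   F
  1   T   F   F   F   T   F   F   F   F   F   F   F   F   F   F
  2   T   F   F   F   T   T   F   F   F   T   F   F   F   F   F
  3   T   F   T   F   T   T   T   T   F   T   F   T   F   F   F
  4   T   F   T   F   T   T   T   T   T   T   T   T   T   T   F
  5   T   F   T   F   T   T   T   T   T   T   T   T   T   T   T
  6   T   F   T   F   T   T   T   T   T   T   T   T   T   T   T

13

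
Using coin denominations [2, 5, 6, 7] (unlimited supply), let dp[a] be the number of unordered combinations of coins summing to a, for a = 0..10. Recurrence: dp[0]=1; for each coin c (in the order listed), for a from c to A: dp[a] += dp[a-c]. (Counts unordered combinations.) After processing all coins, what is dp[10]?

3

after  coin     0     1     2     3     4     5     6     7     8     9    10
          2     1     0     1     0     1     0     1     0     1     0     1
          5     1     0     1     0     1     1     1     1     1     1     2
          6     1     0     1     0     1     1     2     1     2     1     3
          7     1     0     1     0     1     1     2     2     2     2     3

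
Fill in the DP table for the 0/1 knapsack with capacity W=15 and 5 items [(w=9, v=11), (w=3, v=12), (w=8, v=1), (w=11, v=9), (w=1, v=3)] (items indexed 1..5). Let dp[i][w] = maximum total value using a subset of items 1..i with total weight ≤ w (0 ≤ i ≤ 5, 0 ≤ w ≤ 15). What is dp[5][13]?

26

i\w   0   1   2   3   4   5   6   7   8   9  10  11  12  13  14  15
  0   0   0   0   0   0   0   0   0   0   0   0   0   0   0   0   0
  1   0   0   0   0   0   0   0   0   0  11  11  11  11  11  11  11
  2   0   0   0  12  12  12  12  12  12  12  12  12  23  23  23  23
  3   0   0   0  12  12  12  12  12  12  12  12  13  23  23  23  23
  4   0   0   0  12  12  12  12  12  12  12  12  13  23  23  23  23
  5   0   3   3  12  15  15  15  15  15  15  15  15  23  26  26  26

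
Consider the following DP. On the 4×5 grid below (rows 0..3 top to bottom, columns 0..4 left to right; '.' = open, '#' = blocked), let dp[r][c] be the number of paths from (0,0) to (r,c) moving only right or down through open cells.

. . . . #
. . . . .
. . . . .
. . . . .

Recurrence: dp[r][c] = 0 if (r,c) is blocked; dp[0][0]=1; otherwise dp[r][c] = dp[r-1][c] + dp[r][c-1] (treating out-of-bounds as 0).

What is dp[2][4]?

r\c   0   1   2   3   4
  0   1   1   1   1   0
  1   1   2   3   4   4
  2   1   3   6  10  14
  3   1   4  10  20  34

14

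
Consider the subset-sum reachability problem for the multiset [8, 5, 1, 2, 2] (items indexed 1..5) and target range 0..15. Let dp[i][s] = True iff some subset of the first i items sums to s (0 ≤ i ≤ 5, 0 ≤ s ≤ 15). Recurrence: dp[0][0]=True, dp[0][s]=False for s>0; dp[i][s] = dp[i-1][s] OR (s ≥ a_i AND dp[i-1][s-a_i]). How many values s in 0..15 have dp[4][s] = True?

14

i\s   0   1   2   3   4   5   6   7   8   9  10  11  12  13  14  15
  0   T   F   F   F   F   F   F   F   F   F   F   F   F   F   F   F
  1   T   F   F   F   F   F   F   F   T   F   F   F   F   F   F   F
  2   T   F   F   F   F   T   F   F   T   F   F   F   F   T   F   F
  3   T   T   F   F   F   T   T   F   T   T   F   F   F   T   T   F
  4   T   T   T   T   F   T   T   T   T   T   T   T   F   T   T   T
  5   T   T   T   T   T   T   T   T   T   T   T   T   T   T   T   T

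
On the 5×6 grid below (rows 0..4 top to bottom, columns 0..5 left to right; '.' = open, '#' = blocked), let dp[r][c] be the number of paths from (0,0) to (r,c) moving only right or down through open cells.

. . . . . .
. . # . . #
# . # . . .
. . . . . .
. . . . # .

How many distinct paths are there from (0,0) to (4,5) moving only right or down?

r\c   0   1   2   3   4   5
  0   1   1   1   1   1   1
  1   1   2   0   1   2   0
  2   0   2   0   1   3   3
  3   0   2   2   3   6   9
  4   0   2   4   7   0   9

9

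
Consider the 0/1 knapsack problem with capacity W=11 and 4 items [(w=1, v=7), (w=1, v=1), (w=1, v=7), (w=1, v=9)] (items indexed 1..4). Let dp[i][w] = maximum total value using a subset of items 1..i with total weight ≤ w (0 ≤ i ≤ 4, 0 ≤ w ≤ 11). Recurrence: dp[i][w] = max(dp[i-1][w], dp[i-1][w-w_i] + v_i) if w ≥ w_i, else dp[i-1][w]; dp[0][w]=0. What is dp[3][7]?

i\w   0   1   2   3   4   5   6   7   8   9  10  11
  0   0   0   0   0   0   0   0   0   0   0   0   0
  1   0   7   7   7   7   7   7   7   7   7   7   7
  2   0   7   8   8   8   8   8   8   8   8   8   8
  3   0   7  14  15  15  15  15  15  15  15  15  15
  4   0   9  16  23  24  24  24  24  24  24  24  24

15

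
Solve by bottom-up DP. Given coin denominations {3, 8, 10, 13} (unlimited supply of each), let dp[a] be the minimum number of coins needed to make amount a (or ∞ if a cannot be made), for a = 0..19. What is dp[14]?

3

 a  0  1  2  3  4  5  6  7  8  9 10 11 12 13 14 15 16 17 18 19
dp  0  -  -  1  -  -  2  -  1  3  1  2  4  1  3  5  2  4  2  3
(- denotes ∞ / unreachable)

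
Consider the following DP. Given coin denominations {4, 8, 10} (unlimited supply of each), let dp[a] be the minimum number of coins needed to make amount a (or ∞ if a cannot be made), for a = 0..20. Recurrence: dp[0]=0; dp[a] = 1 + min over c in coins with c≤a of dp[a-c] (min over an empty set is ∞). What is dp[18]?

2

 a  0  1  2  3  4  5  6  7  8  9 10 11 12 13 14 15 16 17 18 19 20
dp  0  -  -  -  1  -  -  -  1  -  1  -  2  -  2  -  2  -  2  -  2
(- denotes ∞ / unreachable)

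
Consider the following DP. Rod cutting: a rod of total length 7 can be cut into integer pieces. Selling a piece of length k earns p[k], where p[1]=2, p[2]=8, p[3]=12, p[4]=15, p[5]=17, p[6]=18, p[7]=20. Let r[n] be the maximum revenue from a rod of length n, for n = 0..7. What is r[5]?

20

   n    0    1    2    3    4    5    6    7
r[n]    0    2    8   12   16   20   24   28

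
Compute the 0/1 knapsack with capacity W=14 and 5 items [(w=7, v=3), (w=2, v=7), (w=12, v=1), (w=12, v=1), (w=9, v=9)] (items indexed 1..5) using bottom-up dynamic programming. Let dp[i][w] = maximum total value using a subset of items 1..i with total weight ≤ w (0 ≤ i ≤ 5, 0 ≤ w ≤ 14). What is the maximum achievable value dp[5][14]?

i\w   0   1   2   3   4   5   6   7   8   9  10  11  12  13  14
  0   0   0   0   0   0   0   0   0   0   0   0   0   0   0   0
  1   0   0   0   0   0   0   0   3   3   3   3   3   3   3   3
  2   0   0   7   7   7   7   7   7   7  10  10  10  10  10  10
  3   0   0   7   7   7   7   7   7   7  10  10  10  10  10  10
  4   0   0   7   7   7   7   7   7   7  10  10  10  10  10  10
  5   0   0   7   7   7   7   7   7   7  10  10  16  16  16  16

16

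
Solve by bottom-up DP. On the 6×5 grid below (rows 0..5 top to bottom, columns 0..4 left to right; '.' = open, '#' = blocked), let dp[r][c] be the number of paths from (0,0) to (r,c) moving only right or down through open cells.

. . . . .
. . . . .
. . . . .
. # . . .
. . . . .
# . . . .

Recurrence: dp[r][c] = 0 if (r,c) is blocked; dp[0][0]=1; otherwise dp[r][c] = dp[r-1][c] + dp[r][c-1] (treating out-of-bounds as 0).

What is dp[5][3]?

31

r\c   0   1   2   3   4
  0   1   1   1   1   1
  1   1   2   3   4   5
  2   1   3   6  10  15
  3   1   0   6  16  31
  4   1   1   7  23  54
  5   0   1   8  31  85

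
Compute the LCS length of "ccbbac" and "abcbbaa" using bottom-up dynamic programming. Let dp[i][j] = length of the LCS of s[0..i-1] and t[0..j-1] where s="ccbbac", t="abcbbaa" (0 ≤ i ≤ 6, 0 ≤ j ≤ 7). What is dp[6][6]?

4

   ''  a  b  c  b  b  a  a
''  0  0  0  0  0  0  0  0
 c  0  0  0  1  1  1  1  1
 c  0  0  0  1  1  1  1  1
 b  0  0  1  1  2  2  2  2
 b  0  0  1  1  2  3  3  3
 a  0  1  1  1  2  3  4  4
 c  0  1  1  2  2  3  4  4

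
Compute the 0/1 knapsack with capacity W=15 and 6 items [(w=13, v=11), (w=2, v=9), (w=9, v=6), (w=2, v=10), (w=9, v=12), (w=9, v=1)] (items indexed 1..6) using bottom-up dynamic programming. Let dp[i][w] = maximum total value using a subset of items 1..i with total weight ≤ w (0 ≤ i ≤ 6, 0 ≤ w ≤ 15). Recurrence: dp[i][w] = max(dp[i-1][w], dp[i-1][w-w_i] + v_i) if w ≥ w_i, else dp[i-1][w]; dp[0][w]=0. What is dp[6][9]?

19

i\w   0   1   2   3   4   5   6   7   8   9  10  11  12  13  14  15
  0   0   0   0   0   0   0   0   0   0   0   0   0   0   0   0   0
  1   0   0   0   0   0   0   0   0   0   0   0   0   0  11  11  11
  2   0   0   9   9   9   9   9   9   9   9   9   9   9  11  11  20
  3   0   0   9   9   9   9   9   9   9   9   9  15  15  15  15  20
  4   0   0  10  10  19  19  19  19  19  19  19  19  19  25  25  25
  5   0   0  10  10  19  19  19  19  19  19  19  22  22  31  31  31
  6   0   0  10  10  19  19  19  19  19  19  19  22  22  31  31  31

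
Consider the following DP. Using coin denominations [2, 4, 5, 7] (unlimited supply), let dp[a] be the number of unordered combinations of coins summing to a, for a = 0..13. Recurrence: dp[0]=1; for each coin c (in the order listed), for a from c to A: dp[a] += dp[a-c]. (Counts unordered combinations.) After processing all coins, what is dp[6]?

after  coin     0     1     2     3     4     5     6     7     8     9    10    11    12    13
          2     1     0     1     0     1     0     1     0     1     0     1     0     1     0
          4     1     0     1     0     2     0     2     0     3     0     3     0     4     0
          5     1     0     1     0     2     1     2     1     3     2     4     2     5     3
          7     1     0     1     0     2     1     2     2     3     3     4     4     6     5

2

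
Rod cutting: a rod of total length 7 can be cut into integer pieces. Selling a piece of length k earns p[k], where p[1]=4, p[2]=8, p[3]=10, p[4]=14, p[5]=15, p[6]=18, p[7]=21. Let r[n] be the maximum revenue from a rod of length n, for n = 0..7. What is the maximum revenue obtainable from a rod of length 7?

   n    0    1    2    3    4    5    6    7
r[n]    0    4    8   12   16   20   24   28

28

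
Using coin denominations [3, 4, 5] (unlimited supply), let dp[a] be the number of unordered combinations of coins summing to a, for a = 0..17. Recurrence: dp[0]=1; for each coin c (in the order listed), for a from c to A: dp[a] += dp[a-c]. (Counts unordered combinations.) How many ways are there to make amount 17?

4

after  coin     0     1     2     3     4     5     6     7     8     9    10    11    12    13    14    15    16    17
          3     1     0     0     1     0     0     1     0     0     1     0     0     1     0     0     1     0     0
          4     1     0     0     1     1     0     1     1     1     1     1     1     2     1     1     2     2     1
          5     1     0     0     1     1     1     1     1     2     2     2     2     3     3     3     4     4     4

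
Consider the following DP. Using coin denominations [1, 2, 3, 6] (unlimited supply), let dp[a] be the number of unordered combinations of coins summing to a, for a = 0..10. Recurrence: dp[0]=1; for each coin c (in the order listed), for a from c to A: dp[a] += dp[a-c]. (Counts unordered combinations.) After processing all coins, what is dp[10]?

18

after  coin     0     1     2     3     4     5     6     7     8     9    10
          1     1     1     1     1     1     1     1     1     1     1     1
          2     1     1     2     2     3     3     4     4     5     5     6
          3     1     1     2     3     4     5     7     8    10    12    14
          6     1     1     2     3     4     5     8     9    12    15    18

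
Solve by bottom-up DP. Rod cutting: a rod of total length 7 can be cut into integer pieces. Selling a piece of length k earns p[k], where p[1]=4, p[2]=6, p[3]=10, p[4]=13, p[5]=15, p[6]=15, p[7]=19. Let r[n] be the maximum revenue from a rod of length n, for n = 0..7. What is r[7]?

28

   n    0    1    2    3    4    5    6    7
r[n]    0    4    8   12   16   20   24   28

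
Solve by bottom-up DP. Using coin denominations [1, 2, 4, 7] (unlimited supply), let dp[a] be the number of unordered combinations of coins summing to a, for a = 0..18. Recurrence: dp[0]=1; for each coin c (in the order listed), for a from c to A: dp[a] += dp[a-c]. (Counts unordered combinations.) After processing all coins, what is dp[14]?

after  coin     0     1     2     3     4     5     6     7     8     9    10    11    12    13    14    15    16    17    18
          1     1     1     1     1     1     1     1     1     1     1     1     1     1     1     1     1     1     1     1
          2     1     1     2     2     3     3     4     4     5     5     6     6     7     7     8     8     9     9    10
          4     1     1     2     2     4     4     6     6     9     9    12    12    16    16    20    20    25    25    30
          7     1     1     2     2     4     4     6     7    10    11    14    16    20    22    27    30    36    39    46

27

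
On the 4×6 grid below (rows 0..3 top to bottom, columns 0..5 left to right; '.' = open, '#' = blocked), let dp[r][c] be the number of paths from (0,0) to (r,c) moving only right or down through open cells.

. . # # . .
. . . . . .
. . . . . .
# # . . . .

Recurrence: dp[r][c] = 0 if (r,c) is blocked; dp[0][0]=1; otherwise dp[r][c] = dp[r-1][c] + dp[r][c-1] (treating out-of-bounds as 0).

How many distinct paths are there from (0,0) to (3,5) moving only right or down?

32

r\c   0   1   2   3   4   5
  0   1   1   0   0   0   0
  1   1   2   2   2   2   2
  2   1   3   5   7   9  11
  3   0   0   5  12  21  32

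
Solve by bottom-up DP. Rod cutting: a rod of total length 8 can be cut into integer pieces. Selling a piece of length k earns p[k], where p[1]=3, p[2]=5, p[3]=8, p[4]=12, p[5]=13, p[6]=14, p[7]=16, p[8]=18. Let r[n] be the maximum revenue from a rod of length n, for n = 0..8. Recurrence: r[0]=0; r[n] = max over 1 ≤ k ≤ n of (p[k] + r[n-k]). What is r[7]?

21

   n    0    1    2    3    4    5    6    7    8
r[n]    0    3    6    9   12   15   18   21   24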